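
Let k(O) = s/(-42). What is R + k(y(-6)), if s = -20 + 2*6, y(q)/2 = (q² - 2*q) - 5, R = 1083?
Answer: 22747/21 ≈ 1083.2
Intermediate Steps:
y(q) = -10 - 4*q + 2*q² (y(q) = 2*((q² - 2*q) - 5) = 2*(-5 + q² - 2*q) = -10 - 4*q + 2*q²)
s = -8 (s = -20 + 12 = -8)
k(O) = 4/21 (k(O) = -8/(-42) = -8*(-1/42) = 4/21)
R + k(y(-6)) = 1083 + 4/21 = 22747/21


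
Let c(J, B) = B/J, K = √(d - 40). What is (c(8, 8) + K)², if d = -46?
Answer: (1 + I*√86)² ≈ -85.0 + 18.547*I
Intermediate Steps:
K = I*√86 (K = √(-46 - 40) = √(-86) = I*√86 ≈ 9.2736*I)
(c(8, 8) + K)² = (8/8 + I*√86)² = (8*(⅛) + I*√86)² = (1 + I*√86)²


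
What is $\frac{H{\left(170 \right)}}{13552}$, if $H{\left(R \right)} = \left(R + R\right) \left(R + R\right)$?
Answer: $\frac{7225}{847} \approx 8.5301$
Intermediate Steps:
$H{\left(R \right)} = 4 R^{2}$ ($H{\left(R \right)} = 2 R 2 R = 4 R^{2}$)
$\frac{H{\left(170 \right)}}{13552} = \frac{4 \cdot 170^{2}}{13552} = 4 \cdot 28900 \cdot \frac{1}{13552} = 115600 \cdot \frac{1}{13552} = \frac{7225}{847}$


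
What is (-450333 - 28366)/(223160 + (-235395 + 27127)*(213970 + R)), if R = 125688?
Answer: 478699/70739669184 ≈ 6.7670e-6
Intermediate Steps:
(-450333 - 28366)/(223160 + (-235395 + 27127)*(213970 + R)) = (-450333 - 28366)/(223160 + (-235395 + 27127)*(213970 + 125688)) = -478699/(223160 - 208268*339658) = -478699/(223160 - 70739892344) = -478699/(-70739669184) = -478699*(-1/70739669184) = 478699/70739669184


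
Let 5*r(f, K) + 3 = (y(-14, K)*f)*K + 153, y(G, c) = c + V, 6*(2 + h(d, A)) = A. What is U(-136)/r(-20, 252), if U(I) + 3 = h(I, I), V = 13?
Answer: 83/801270 ≈ 0.00010359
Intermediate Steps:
h(d, A) = -2 + A/6
y(G, c) = 13 + c (y(G, c) = c + 13 = 13 + c)
U(I) = -5 + I/6 (U(I) = -3 + (-2 + I/6) = -5 + I/6)
r(f, K) = 30 + K*f*(13 + K)/5 (r(f, K) = -3/5 + (((13 + K)*f)*K + 153)/5 = -3/5 + ((f*(13 + K))*K + 153)/5 = -3/5 + (K*f*(13 + K) + 153)/5 = -3/5 + (153 + K*f*(13 + K))/5 = -3/5 + (153/5 + K*f*(13 + K)/5) = 30 + K*f*(13 + K)/5)
U(-136)/r(-20, 252) = (-5 + (1/6)*(-136))/(30 + (1/5)*252*(-20)*(13 + 252)) = (-5 - 68/3)/(30 + (1/5)*252*(-20)*265) = -83/(3*(30 - 267120)) = -83/3/(-267090) = -83/3*(-1/267090) = 83/801270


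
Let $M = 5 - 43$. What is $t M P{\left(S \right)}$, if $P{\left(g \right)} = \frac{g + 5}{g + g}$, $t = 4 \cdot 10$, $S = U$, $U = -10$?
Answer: $-380$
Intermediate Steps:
$M = -38$
$S = -10$
$t = 40$
$P{\left(g \right)} = \frac{5 + g}{2 g}$
$t M P{\left(S \right)} = 40 \left(-38\right) \frac{5 - 10}{2 \left(-10\right)} = - 1520 \cdot \frac{1}{2} \left(- \frac{1}{10}\right) \left(-5\right) = \left(-1520\right) \frac{1}{4} = -380$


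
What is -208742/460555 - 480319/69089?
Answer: -3993815137/539309905 ≈ -7.4054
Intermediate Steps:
-208742/460555 - 480319/69089 = -208742*1/460555 - 480319*1/69089 = -208742/460555 - 8141/1171 = -3993815137/539309905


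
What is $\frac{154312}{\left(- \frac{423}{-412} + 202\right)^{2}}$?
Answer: $\frac{26193536128}{6996820609} \approx 3.7436$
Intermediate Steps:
$\frac{154312}{\left(- \frac{423}{-412} + 202\right)^{2}} = \frac{154312}{\left(\left(-423\right) \left(- \frac{1}{412}\right) + 202\right)^{2}} = \frac{154312}{\left(\frac{423}{412} + 202\right)^{2}} = \frac{154312}{\left(\frac{83647}{412}\right)^{2}} = \frac{154312}{\frac{6996820609}{169744}} = 154312 \cdot \frac{169744}{6996820609} = \frac{26193536128}{6996820609}$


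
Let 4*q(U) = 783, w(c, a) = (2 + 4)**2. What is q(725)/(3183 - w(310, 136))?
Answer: 261/4196 ≈ 0.062202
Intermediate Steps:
w(c, a) = 36 (w(c, a) = 6**2 = 36)
q(U) = 783/4 (q(U) = (1/4)*783 = 783/4)
q(725)/(3183 - w(310, 136)) = 783/(4*(3183 - 1*36)) = 783/(4*(3183 - 36)) = (783/4)/3147 = (783/4)*(1/3147) = 261/4196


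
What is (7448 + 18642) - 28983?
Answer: -2893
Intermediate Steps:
(7448 + 18642) - 28983 = 26090 - 28983 = -2893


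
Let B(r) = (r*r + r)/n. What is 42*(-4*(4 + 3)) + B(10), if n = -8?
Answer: -4759/4 ≈ -1189.8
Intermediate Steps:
B(r) = -r/8 - r²/8 (B(r) = (r*r + r)/(-8) = (r² + r)*(-⅛) = (r + r²)*(-⅛) = -r/8 - r²/8)
42*(-4*(4 + 3)) + B(10) = 42*(-4*(4 + 3)) - ⅛*10*(1 + 10) = 42*(-4*7) - ⅛*10*11 = 42*(-28) - 55/4 = -1176 - 55/4 = -4759/4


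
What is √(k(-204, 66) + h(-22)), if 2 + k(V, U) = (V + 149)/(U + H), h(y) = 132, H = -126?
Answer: √4713/6 ≈ 11.442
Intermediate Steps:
k(V, U) = -2 + (149 + V)/(-126 + U) (k(V, U) = -2 + (V + 149)/(U - 126) = -2 + (149 + V)/(-126 + U))
√(k(-204, 66) + h(-22)) = √((401 - 204 - 2*66)/(-126 + 66) + 132) = √((401 - 204 - 132)/(-60) + 132) = √(-1/60*65 + 132) = √(-13/12 + 132) = √(1571/12) = √4713/6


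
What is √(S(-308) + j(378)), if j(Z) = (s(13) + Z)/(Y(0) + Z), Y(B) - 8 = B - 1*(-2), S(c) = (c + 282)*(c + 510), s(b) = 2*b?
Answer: 41*I*√29391/97 ≈ 72.464*I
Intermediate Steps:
S(c) = (282 + c)*(510 + c)
Y(B) = 10 + B (Y(B) = 8 + (B - 1*(-2)) = 8 + (B + 2) = 8 + (2 + B) = 10 + B)
j(Z) = (26 + Z)/(10 + Z) (j(Z) = (2*13 + Z)/((10 + 0) + Z) = (26 + Z)/(10 + Z))
√(S(-308) + j(378)) = √((143820 + (-308)² + 792*(-308)) + (26 + 378)/(10 + 378)) = √((143820 + 94864 - 243936) + 404/388) = √(-5252 + (1/388)*404) = √(-5252 + 101/97) = √(-509343/97) = 41*I*√29391/97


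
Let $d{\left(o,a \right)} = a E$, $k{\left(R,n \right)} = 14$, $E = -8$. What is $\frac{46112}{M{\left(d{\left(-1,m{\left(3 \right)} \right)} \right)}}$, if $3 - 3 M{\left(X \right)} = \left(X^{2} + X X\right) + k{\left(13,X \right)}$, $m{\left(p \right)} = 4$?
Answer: $- \frac{138336}{2059} \approx -67.186$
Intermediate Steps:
$d{\left(o,a \right)} = - 8 a$ ($d{\left(o,a \right)} = a \left(-8\right) = - 8 a$)
$M{\left(X \right)} = - \frac{11}{3} - \frac{2 X^{2}}{3}$ ($M{\left(X \right)} = 1 - \frac{\left(X^{2} + X X\right) + 14}{3} = 1 - \frac{\left(X^{2} + X^{2}\right) + 14}{3} = 1 - \frac{2 X^{2} + 14}{3} = 1 - \frac{14 + 2 X^{2}}{3} = 1 - \left(\frac{14}{3} + \frac{2 X^{2}}{3}\right) = - \frac{11}{3} - \frac{2 X^{2}}{3}$)
$\frac{46112}{M{\left(d{\left(-1,m{\left(3 \right)} \right)} \right)}} = \frac{46112}{- \frac{11}{3} - \frac{2 \left(\left(-8\right) 4\right)^{2}}{3}} = \frac{46112}{- \frac{11}{3} - \frac{2 \left(-32\right)^{2}}{3}} = \frac{46112}{- \frac{11}{3} - \frac{2048}{3}} = \frac{46112}{- \frac{2059}{3}} = 46112 \left(- \frac{3}{2059}\right) = - \frac{138336}{2059}$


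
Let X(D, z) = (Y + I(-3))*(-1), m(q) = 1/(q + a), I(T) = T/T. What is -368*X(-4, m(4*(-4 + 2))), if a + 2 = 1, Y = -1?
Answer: 0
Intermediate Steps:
a = -1 (a = -2 + 1 = -1)
I(T) = 1
m(q) = 1/(-1 + q) (m(q) = 1/(q - 1) = 1/(-1 + q))
X(D, z) = 0 (X(D, z) = (-1 + 1)*(-1) = 0*(-1) = 0)
-368*X(-4, m(4*(-4 + 2))) = -368*0 = 0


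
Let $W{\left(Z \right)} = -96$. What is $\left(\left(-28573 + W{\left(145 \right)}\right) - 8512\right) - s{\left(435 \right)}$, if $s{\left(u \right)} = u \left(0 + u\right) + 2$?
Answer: $-226408$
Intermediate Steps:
$s{\left(u \right)} = 2 + u^{2}$ ($s{\left(u \right)} = u u + 2 = u^{2} + 2 = 2 + u^{2}$)
$\left(\left(-28573 + W{\left(145 \right)}\right) - 8512\right) - s{\left(435 \right)} = \left(\left(-28573 - 96\right) - 8512\right) - \left(2 + 435^{2}\right) = \left(-28669 - 8512\right) - \left(2 + 189225\right) = -37181 - 189227 = -226408$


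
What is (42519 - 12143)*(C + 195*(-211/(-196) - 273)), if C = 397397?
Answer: 512571435818/49 ≈ 1.0461e+10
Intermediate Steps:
(42519 - 12143)*(C + 195*(-211/(-196) - 273)) = (42519 - 12143)*(397397 + 195*(-211/(-196) - 273)) = 30376*(397397 + 195*(-211*(-1/196) - 273)) = 30376*(397397 + 195*(211/196 - 273)) = 30376*(397397 + 195*(-53297/196)) = 30376*(397397 - 10392915/196) = 30376*(67496897/196) = 512571435818/49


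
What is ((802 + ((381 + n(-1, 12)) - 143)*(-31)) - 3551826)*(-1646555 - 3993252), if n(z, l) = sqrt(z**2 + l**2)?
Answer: 20068700508414 + 174834017*sqrt(145) ≈ 2.0071e+13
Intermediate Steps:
n(z, l) = sqrt(l**2 + z**2)
((802 + ((381 + n(-1, 12)) - 143)*(-31)) - 3551826)*(-1646555 - 3993252) = ((802 + ((381 + sqrt(12**2 + (-1)**2)) - 143)*(-31)) - 3551826)*(-1646555 - 3993252) = ((802 + ((381 + sqrt(144 + 1)) - 143)*(-31)) - 3551826)*(-5639807) = ((802 + ((381 + sqrt(145)) - 143)*(-31)) - 3551826)*(-5639807) = ((802 + (238 + sqrt(145))*(-31)) - 3551826)*(-5639807) = ((802 + (-7378 - 31*sqrt(145))) - 3551826)*(-5639807) = ((-6576 - 31*sqrt(145)) - 3551826)*(-5639807) = (-3558402 - 31*sqrt(145))*(-5639807) = 20068700508414 + 174834017*sqrt(145)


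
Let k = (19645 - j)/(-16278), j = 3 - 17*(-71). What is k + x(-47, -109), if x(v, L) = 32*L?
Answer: -18932033/5426 ≈ -3489.1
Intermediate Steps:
j = 1210 (j = 3 + 1207 = 1210)
k = -6145/5426 (k = (19645 - 1*1210)/(-16278) = (19645 - 1210)*(-1/16278) = 18435*(-1/16278) = -6145/5426 ≈ -1.1325)
k + x(-47, -109) = -6145/5426 + 32*(-109) = -6145/5426 - 3488 = -18932033/5426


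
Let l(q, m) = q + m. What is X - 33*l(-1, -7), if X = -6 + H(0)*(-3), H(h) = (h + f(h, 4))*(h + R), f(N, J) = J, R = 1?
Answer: 246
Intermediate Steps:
H(h) = (1 + h)*(4 + h) (H(h) = (h + 4)*(h + 1) = (4 + h)*(1 + h) = (1 + h)*(4 + h))
l(q, m) = m + q
X = -18 (X = -6 + (4 + 0**2 + 5*0)*(-3) = -6 + (4 + 0 + 0)*(-3) = -6 + 4*(-3) = -6 - 12 = -18)
X - 33*l(-1, -7) = -18 - 33*(-7 - 1) = -18 - 33*(-8) = -18 + 264 = 246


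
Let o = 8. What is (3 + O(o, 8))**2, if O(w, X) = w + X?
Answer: 361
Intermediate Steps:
O(w, X) = X + w
(3 + O(o, 8))**2 = (3 + (8 + 8))**2 = (3 + 16)**2 = 19**2 = 361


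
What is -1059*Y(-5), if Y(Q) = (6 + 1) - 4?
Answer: -3177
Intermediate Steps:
Y(Q) = 3 (Y(Q) = 7 - 4 = 3)
-1059*Y(-5) = -1059*3 = -3177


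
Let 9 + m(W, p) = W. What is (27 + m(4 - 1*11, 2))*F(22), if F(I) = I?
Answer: 242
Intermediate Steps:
m(W, p) = -9 + W
(27 + m(4 - 1*11, 2))*F(22) = (27 + (-9 + (4 - 1*11)))*22 = (27 + (-9 + (4 - 11)))*22 = (27 + (-9 - 7))*22 = (27 - 16)*22 = 11*22 = 242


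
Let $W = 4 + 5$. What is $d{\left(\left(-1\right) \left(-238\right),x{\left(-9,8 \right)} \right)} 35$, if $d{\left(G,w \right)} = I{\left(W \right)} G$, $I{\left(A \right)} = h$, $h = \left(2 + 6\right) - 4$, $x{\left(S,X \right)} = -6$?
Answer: $33320$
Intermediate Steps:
$W = 9$
$h = 4$ ($h = 8 - 4 = 4$)
$I{\left(A \right)} = 4$
$d{\left(G,w \right)} = 4 G$
$d{\left(\left(-1\right) \left(-238\right),x{\left(-9,8 \right)} \right)} 35 = 4 \left(\left(-1\right) \left(-238\right)\right) 35 = 4 \cdot 238 \cdot 35 = 952 \cdot 35 = 33320$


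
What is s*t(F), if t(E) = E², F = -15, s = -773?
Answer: -173925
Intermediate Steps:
s*t(F) = -773*(-15)² = -773*225 = -173925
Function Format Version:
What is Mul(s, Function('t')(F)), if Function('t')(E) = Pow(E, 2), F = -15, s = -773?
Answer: -173925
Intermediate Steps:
Mul(s, Function('t')(F)) = Mul(-773, Pow(-15, 2)) = Mul(-773, 225) = -173925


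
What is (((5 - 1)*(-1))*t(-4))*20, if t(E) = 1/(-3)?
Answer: 80/3 ≈ 26.667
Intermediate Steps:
t(E) = -⅓
(((5 - 1)*(-1))*t(-4))*20 = (((5 - 1)*(-1))*(-⅓))*20 = ((4*(-1))*(-⅓))*20 = -4*(-⅓)*20 = (4/3)*20 = 80/3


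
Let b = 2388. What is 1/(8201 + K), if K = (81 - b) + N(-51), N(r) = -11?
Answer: 1/5883 ≈ 0.00016998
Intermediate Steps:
K = -2318 (K = (81 - 1*2388) - 11 = (81 - 2388) - 11 = -2307 - 11 = -2318)
1/(8201 + K) = 1/(8201 - 2318) = 1/5883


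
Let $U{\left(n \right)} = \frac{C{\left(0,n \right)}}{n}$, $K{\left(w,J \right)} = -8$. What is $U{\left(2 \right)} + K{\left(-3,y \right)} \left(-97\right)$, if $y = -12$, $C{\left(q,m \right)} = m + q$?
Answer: $777$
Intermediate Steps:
$U{\left(n \right)} = 1$ ($U{\left(n \right)} = \frac{n + 0}{n} = \frac{n}{n} = 1$)
$U{\left(2 \right)} + K{\left(-3,y \right)} \left(-97\right) = 1 - -776 = 1 + 776 = 777$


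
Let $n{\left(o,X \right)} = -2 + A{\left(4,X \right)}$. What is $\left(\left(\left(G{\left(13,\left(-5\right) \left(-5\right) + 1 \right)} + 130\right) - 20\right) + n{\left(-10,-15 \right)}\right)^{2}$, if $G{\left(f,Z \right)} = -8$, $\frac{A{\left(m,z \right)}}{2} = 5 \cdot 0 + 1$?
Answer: $10404$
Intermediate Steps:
$A{\left(m,z \right)} = 2$ ($A{\left(m,z \right)} = 2 \left(5 \cdot 0 + 1\right) = 2 \left(0 + 1\right) = 2 \cdot 1 = 2$)
$n{\left(o,X \right)} = 0$ ($n{\left(o,X \right)} = -2 + 2 = 0$)
$\left(\left(\left(G{\left(13,\left(-5\right) \left(-5\right) + 1 \right)} + 130\right) - 20\right) + n{\left(-10,-15 \right)}\right)^{2} = \left(\left(\left(-8 + 130\right) - 20\right) + 0\right)^{2} = \left(\left(122 - 20\right) + 0\right)^{2} = \left(102 + 0\right)^{2} = 102^{2} = 10404$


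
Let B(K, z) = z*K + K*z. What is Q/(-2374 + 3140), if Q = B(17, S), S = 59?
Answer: 1003/383 ≈ 2.6188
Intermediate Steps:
B(K, z) = 2*K*z (B(K, z) = K*z + K*z = 2*K*z)
Q = 2006 (Q = 2*17*59 = 2006)
Q/(-2374 + 3140) = 2006/(-2374 + 3140) = 2006/766 = 2006*(1/766) = 1003/383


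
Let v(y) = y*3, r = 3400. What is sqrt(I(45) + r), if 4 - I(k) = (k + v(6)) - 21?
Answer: 41*sqrt(2) ≈ 57.983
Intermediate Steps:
v(y) = 3*y
I(k) = 7 - k (I(k) = 4 - ((k + 3*6) - 21) = 4 - ((k + 18) - 21) = 4 - ((18 + k) - 21) = 4 - (-3 + k) = 4 + (3 - k) = 7 - k)
sqrt(I(45) + r) = sqrt((7 - 1*45) + 3400) = sqrt((7 - 45) + 3400) = sqrt(-38 + 3400) = sqrt(3362) = 41*sqrt(2)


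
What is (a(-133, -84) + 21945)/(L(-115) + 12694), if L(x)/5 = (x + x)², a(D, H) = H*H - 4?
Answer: 28997/277194 ≈ 0.10461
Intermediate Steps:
a(D, H) = -4 + H² (a(D, H) = H² - 4 = -4 + H²)
L(x) = 20*x² (L(x) = 5*(x + x)² = 5*(2*x)² = 5*(4*x²) = 20*x²)
(a(-133, -84) + 21945)/(L(-115) + 12694) = ((-4 + (-84)²) + 21945)/(20*(-115)² + 12694) = ((-4 + 7056) + 21945)/(20*13225 + 12694) = (7052 + 21945)/(264500 + 12694) = 28997/277194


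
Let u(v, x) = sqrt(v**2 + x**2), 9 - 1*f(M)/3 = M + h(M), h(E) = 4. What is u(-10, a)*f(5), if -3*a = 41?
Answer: 0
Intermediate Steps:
a = -41/3 (a = -1/3*41 = -41/3 ≈ -13.667)
f(M) = 15 - 3*M (f(M) = 27 - 3*(M + 4) = 27 - 3*(4 + M) = 27 + (-12 - 3*M) = 15 - 3*M)
u(-10, a)*f(5) = sqrt((-10)**2 + (-41/3)**2)*(15 - 3*5) = sqrt(100 + 1681/9)*(15 - 15) = sqrt(2581/9)*0 = (sqrt(2581)/3)*0 = 0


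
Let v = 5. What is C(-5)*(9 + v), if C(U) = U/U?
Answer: 14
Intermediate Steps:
C(U) = 1
C(-5)*(9 + v) = 1*(9 + 5) = 1*14 = 14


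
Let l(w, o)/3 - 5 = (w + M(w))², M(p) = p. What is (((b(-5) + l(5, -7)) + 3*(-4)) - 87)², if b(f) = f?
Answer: 44521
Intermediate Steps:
l(w, o) = 15 + 12*w² (l(w, o) = 15 + 3*(w + w)² = 15 + 3*(2*w)² = 15 + 3*(4*w²) = 15 + 12*w²)
(((b(-5) + l(5, -7)) + 3*(-4)) - 87)² = (((-5 + (15 + 12*5²)) + 3*(-4)) - 87)² = (((-5 + (15 + 12*25)) - 12) - 87)² = (((-5 + (15 + 300)) - 12) - 87)² = (((-5 + 315) - 12) - 87)² = ((310 - 12) - 87)² = (298 - 87)² = 211² = 44521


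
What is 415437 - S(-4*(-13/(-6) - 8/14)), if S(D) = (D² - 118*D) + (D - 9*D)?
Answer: 182835197/441 ≈ 4.1459e+5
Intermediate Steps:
S(D) = D² - 126*D (S(D) = (D² - 118*D) - 8*D = D² - 126*D)
415437 - S(-4*(-13/(-6) - 8/14)) = 415437 - (-4*(-13/(-6) - 8/14))*(-126 - 4*(-13/(-6) - 8/14)) = 415437 - (-4*(-13*(-⅙) - 8*1/14))*(-126 - 4*(-13*(-⅙) - 8*1/14)) = 415437 - (-4*(13/6 - 4/7))*(-126 - 4*(13/6 - 4/7)) = 415437 - (-4*67/42)*(-126 - 4*67/42) = 415437 - (-134)*(-126 - 134/21)/21 = 415437 - (-134)*(-2780)/(21*21) = 415437 - 1*372520/441 = 415437 - 372520/441 = 182835197/441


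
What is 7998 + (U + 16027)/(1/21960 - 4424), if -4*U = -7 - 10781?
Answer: 776602830882/97151039 ≈ 7993.8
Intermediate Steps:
U = 2697 (U = -(-7 - 10781)/4 = -¼*(-10788) = 2697)
7998 + (U + 16027)/(1/21960 - 4424) = 7998 + (2697 + 16027)/(1/21960 - 4424) = 7998 + 18724/(1/21960 - 4424) = 7998 + 18724/(-97151039/21960) = 7998 + 18724*(-21960/97151039) = 7998 - 411179040/97151039 = 776602830882/97151039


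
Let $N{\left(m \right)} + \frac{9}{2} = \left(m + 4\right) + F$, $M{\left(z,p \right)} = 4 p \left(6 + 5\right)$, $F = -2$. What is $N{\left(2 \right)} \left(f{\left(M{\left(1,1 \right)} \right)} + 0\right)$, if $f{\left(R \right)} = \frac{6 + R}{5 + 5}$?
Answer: $- \frac{5}{2} \approx -2.5$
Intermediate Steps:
$M{\left(z,p \right)} = 44 p$ ($M{\left(z,p \right)} = 4 p 11 = 4 \cdot 11 p = 44 p$)
$f{\left(R \right)} = \frac{3}{5} + \frac{R}{10}$ ($f{\left(R \right)} = \frac{6 + R}{10} = \left(6 + R\right) \frac{1}{10} = \frac{3}{5} + \frac{R}{10}$)
$N{\left(m \right)} = - \frac{5}{2} + m$ ($N{\left(m \right)} = - \frac{9}{2} + \left(\left(m + 4\right) - 2\right) = - \frac{9}{2} + \left(\left(4 + m\right) - 2\right) = - \frac{9}{2} + \left(2 + m\right) = - \frac{5}{2} + m$)
$N{\left(2 \right)} \left(f{\left(M{\left(1,1 \right)} \right)} + 0\right) = \left(- \frac{5}{2} + 2\right) \left(\left(\frac{3}{5} + \frac{44 \cdot 1}{10}\right) + 0\right) = - \frac{\left(\frac{3}{5} + \frac{1}{10} \cdot 44\right) + 0}{2} = - \frac{\left(\frac{3}{5} + \frac{22}{5}\right) + 0}{2} = - \frac{5 + 0}{2} = \left(- \frac{1}{2}\right) 5 = - \frac{5}{2}$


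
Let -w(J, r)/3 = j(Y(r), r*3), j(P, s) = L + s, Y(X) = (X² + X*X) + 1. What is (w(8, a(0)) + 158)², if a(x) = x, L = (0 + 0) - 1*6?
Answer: 30976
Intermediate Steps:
Y(X) = 1 + 2*X² (Y(X) = (X² + X²) + 1 = 2*X² + 1 = 1 + 2*X²)
L = -6 (L = 0 - 6 = -6)
j(P, s) = -6 + s
w(J, r) = 18 - 9*r (w(J, r) = -3*(-6 + r*3) = -3*(-6 + 3*r) = 18 - 9*r)
(w(8, a(0)) + 158)² = ((18 - 9*0) + 158)² = ((18 + 0) + 158)² = (18 + 158)² = 176² = 30976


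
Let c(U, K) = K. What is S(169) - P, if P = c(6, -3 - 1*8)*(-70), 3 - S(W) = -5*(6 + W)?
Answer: 108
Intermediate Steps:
S(W) = 33 + 5*W (S(W) = 3 - (-5)*(6 + W) = 3 - (-30 - 5*W) = 3 + (30 + 5*W) = 33 + 5*W)
P = 770 (P = (-3 - 1*8)*(-70) = (-3 - 8)*(-70) = -11*(-70) = 770)
S(169) - P = (33 + 5*169) - 1*770 = (33 + 845) - 770 = 878 - 770 = 108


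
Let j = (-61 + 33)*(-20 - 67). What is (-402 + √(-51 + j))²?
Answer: 163989 - 2412*√265 ≈ 1.2472e+5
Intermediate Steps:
j = 2436 (j = -28*(-87) = 2436)
(-402 + √(-51 + j))² = (-402 + √(-51 + 2436))² = (-402 + √2385)² = (-402 + 3*√265)²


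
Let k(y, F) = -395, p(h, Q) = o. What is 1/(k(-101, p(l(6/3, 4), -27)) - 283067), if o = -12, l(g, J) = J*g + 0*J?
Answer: -1/283462 ≈ -3.5278e-6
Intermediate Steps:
l(g, J) = J*g (l(g, J) = J*g + 0 = J*g)
p(h, Q) = -12
1/(k(-101, p(l(6/3, 4), -27)) - 283067) = 1/(-395 - 283067) = 1/(-283462) = -1/283462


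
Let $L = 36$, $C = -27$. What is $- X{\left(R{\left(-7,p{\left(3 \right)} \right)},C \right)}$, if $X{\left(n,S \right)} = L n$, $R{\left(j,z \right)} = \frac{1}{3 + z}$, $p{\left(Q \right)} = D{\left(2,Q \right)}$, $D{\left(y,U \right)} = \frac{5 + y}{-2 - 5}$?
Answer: $-18$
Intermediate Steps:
$D{\left(y,U \right)} = - \frac{5}{7} - \frac{y}{7}$ ($D{\left(y,U \right)} = \frac{5 + y}{-7} = \left(5 + y\right) \left(- \frac{1}{7}\right) = - \frac{5}{7} - \frac{y}{7}$)
$p{\left(Q \right)} = -1$ ($p{\left(Q \right)} = - \frac{5}{7} - \frac{2}{7} = -1$)
$X{\left(n,S \right)} = 36 n$
$- X{\left(R{\left(-7,p{\left(3 \right)} \right)},C \right)} = - \frac{36}{3 - 1} = - \frac{36}{2} = \left(-1\right) 18 = -18$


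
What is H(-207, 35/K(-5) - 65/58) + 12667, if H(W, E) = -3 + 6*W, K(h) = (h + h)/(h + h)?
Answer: 11422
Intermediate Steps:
K(h) = 1 (K(h) = (2*h)/((2*h)) = (2*h)*(1/(2*h)) = 1)
H(-207, 35/K(-5) - 65/58) + 12667 = (-3 + 6*(-207)) + 12667 = (-3 - 1242) + 12667 = -1245 + 12667 = 11422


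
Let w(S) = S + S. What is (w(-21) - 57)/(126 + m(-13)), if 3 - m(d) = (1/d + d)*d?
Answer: 99/41 ≈ 2.4146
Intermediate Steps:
w(S) = 2*S
m(d) = 3 - d*(d + 1/d) (m(d) = 3 - (1/d + d)*d = 3 - (d + 1/d)*d = 3 - d*(d + 1/d))
(w(-21) - 57)/(126 + m(-13)) = (2*(-21) - 57)/(126 + (2 - 1*(-13)**2)) = (-42 - 57)/(126 + (2 - 1*169)) = -99/(126 + (2 - 169)) = -99/(126 - 167) = -99/(-41) = -99*(-1/41) = 99/41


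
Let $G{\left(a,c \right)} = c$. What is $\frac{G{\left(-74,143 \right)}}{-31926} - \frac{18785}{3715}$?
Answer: $- \frac{120052231}{23721018} \approx -5.061$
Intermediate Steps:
$\frac{G{\left(-74,143 \right)}}{-31926} - \frac{18785}{3715} = \frac{143}{-31926} - \frac{18785}{3715} = 143 \left(- \frac{1}{31926}\right) - \frac{3757}{743} = - \frac{143}{31926} - \frac{3757}{743} = - \frac{120052231}{23721018}$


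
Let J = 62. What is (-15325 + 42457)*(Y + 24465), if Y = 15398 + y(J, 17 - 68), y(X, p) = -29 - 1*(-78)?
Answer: 1082892384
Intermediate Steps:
y(X, p) = 49 (y(X, p) = -29 + 78 = 49)
Y = 15447 (Y = 15398 + 49 = 15447)
(-15325 + 42457)*(Y + 24465) = (-15325 + 42457)*(15447 + 24465) = 27132*39912 = 1082892384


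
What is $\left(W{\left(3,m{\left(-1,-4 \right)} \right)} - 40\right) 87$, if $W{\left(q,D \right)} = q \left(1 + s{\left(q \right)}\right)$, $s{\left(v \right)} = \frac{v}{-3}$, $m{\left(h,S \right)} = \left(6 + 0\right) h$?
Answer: $-3480$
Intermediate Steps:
$m{\left(h,S \right)} = 6 h$
$s{\left(v \right)} = - \frac{v}{3}$ ($s{\left(v \right)} = v \left(- \frac{1}{3}\right) = - \frac{v}{3}$)
$W{\left(q,D \right)} = q \left(1 - \frac{q}{3}\right)$
$\left(W{\left(3,m{\left(-1,-4 \right)} \right)} - 40\right) 87 = \left(\frac{1}{3} \cdot 3 \left(3 - 3\right) - 40\right) 87 = \left(\frac{1}{3} \cdot 3 \cdot 0 - 40\right) 87 = \left(0 - 40\right) 87 = \left(-40\right) 87 = -3480$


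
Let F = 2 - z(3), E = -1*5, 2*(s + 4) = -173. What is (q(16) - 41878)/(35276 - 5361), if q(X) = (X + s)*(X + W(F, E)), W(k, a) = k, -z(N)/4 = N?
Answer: -1423/965 ≈ -1.4746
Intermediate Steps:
s = -181/2 (s = -4 + (½)*(-173) = -4 - 173/2 = -181/2 ≈ -90.500)
z(N) = -4*N
E = -5
F = 14 (F = 2 - (-4)*3 = 2 - 1*(-12) = 2 + 12 = 14)
q(X) = (14 + X)*(-181/2 + X) (q(X) = (X - 181/2)*(X + 14) = (-181/2 + X)*(14 + X) = (14 + X)*(-181/2 + X))
(q(16) - 41878)/(35276 - 5361) = ((-1267 + 16² - 153/2*16) - 41878)/(35276 - 5361) = ((-1267 + 256 - 1224) - 41878)/29915 = (-2235 - 41878)*(1/29915) = -44113*1/29915 = -1423/965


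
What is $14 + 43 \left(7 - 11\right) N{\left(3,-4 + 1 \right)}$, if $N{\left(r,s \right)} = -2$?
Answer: $358$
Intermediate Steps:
$14 + 43 \left(7 - 11\right) N{\left(3,-4 + 1 \right)} = 14 + 43 \left(7 - 11\right) \left(-2\right) = 14 + 43 \left(\left(-4\right) \left(-2\right)\right) = 14 + 43 \cdot 8 = 14 + 344 = 358$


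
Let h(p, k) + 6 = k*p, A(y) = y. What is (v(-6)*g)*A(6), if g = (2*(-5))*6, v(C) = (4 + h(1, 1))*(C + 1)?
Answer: -1800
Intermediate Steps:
h(p, k) = -6 + k*p
v(C) = -1 - C (v(C) = (4 + (-6 + 1*1))*(C + 1) = (4 + (-6 + 1))*(1 + C) = (4 - 5)*(1 + C) = -(1 + C) = -1 - C)
g = -60 (g = -10*6 = -60)
(v(-6)*g)*A(6) = ((-1 - 1*(-6))*(-60))*6 = ((-1 + 6)*(-60))*6 = (5*(-60))*6 = -300*6 = -1800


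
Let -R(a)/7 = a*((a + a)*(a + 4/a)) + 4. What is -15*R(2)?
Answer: 3780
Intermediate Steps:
R(a) = -28 - 14*a**2*(a + 4/a) (R(a) = -7*(a*((a + a)*(a + 4/a)) + 4) = -7*(a*((2*a)*(a + 4/a)) + 4) = -7*(a*(2*a*(a + 4/a)) + 4) = -7*(2*a**2*(a + 4/a) + 4) = -7*(4 + 2*a**2*(a + 4/a)) = -28 - 14*a**2*(a + 4/a))
-15*R(2) = -15*(-28 - 56*2 - 14*2**3) = -15*(-28 - 112 - 14*8) = -15*(-28 - 112 - 112) = -15*(-252) = 3780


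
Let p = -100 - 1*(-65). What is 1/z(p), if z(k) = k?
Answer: -1/35 ≈ -0.028571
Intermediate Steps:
p = -35 (p = -100 + 65 = -35)
1/z(p) = 1/(-35) = -1/35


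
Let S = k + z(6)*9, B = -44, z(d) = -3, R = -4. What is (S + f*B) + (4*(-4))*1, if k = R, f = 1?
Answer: -91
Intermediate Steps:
k = -4
S = -31 (S = -4 - 3*9 = -4 - 27 = -31)
(S + f*B) + (4*(-4))*1 = (-31 + 1*(-44)) + (4*(-4))*1 = (-31 - 44) - 16*1 = -75 - 16 = -91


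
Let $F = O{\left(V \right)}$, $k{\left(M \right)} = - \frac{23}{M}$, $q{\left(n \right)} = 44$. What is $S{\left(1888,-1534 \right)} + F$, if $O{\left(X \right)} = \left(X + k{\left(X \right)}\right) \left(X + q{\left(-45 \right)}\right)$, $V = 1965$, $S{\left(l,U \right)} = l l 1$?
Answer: $\frac{14761483778}{1965} \approx 7.5122 \cdot 10^{6}$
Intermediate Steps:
$S{\left(l,U \right)} = l^{2}$ ($S{\left(l,U \right)} = l^{2} \cdot 1 = l^{2}$)
$O{\left(X \right)} = \left(44 + X\right) \left(X - \frac{23}{X}\right)$ ($O{\left(X \right)} = \left(X - \frac{23}{X}\right) \left(X + 44\right) = \left(X - \frac{23}{X}\right) \left(44 + X\right) = \left(44 + X\right) \left(X - \frac{23}{X}\right)$)
$F = \frac{7757154818}{1965}$ ($F = -23 + 1965^{2} - \frac{1012}{1965} + 44 \cdot 1965 = -23 + 3861225 - \frac{1012}{1965} + 86460 = \frac{7757154818}{1965} \approx 3.9477 \cdot 10^{6}$)
$S{\left(1888,-1534 \right)} + F = 1888^{2} + \frac{7757154818}{1965} = 3564544 + \frac{7757154818}{1965} = \frac{14761483778}{1965}$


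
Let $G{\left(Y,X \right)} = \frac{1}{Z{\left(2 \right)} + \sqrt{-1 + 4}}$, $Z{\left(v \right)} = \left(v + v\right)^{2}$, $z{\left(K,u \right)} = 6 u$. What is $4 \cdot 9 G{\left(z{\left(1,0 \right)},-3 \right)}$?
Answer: $\frac{576}{253} - \frac{36 \sqrt{3}}{253} \approx 2.0302$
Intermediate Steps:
$Z{\left(v \right)} = 4 v^{2}$ ($Z{\left(v \right)} = \left(2 v\right)^{2} = 4 v^{2}$)
$G{\left(Y,X \right)} = \frac{1}{16 + \sqrt{3}}$ ($G{\left(Y,X \right)} = \frac{1}{4 \cdot 2^{2} + \sqrt{-1 + 4}} = \frac{1}{4 \cdot 4 + \sqrt{3}} = \frac{1}{16 + \sqrt{3}}$)
$4 \cdot 9 G{\left(z{\left(1,0 \right)},-3 \right)} = 4 \cdot 9 \left(\frac{16}{253} - \frac{\sqrt{3}}{253}\right) = 36 \left(\frac{16}{253} - \frac{\sqrt{3}}{253}\right) = \frac{576}{253} - \frac{36 \sqrt{3}}{253}$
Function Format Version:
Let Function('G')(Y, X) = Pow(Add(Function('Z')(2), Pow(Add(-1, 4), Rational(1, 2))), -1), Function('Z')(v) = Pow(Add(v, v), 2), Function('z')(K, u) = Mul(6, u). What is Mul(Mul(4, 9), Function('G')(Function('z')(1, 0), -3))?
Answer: Add(Rational(576, 253), Mul(Rational(-36, 253), Pow(3, Rational(1, 2)))) ≈ 2.0302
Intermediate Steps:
Function('Z')(v) = Mul(4, Pow(v, 2)) (Function('Z')(v) = Pow(Mul(2, v), 2) = Mul(4, Pow(v, 2)))
Function('G')(Y, X) = Pow(Add(16, Pow(3, Rational(1, 2))), -1) (Function('G')(Y, X) = Pow(Add(Mul(4, Pow(2, 2)), Pow(Add(-1, 4), Rational(1, 2))), -1) = Pow(Add(Mul(4, 4), Pow(3, Rational(1, 2))), -1) = Pow(Add(16, Pow(3, Rational(1, 2))), -1))
Mul(Mul(4, 9), Function('G')(Function('z')(1, 0), -3)) = Mul(Mul(4, 9), Add(Rational(16, 253), Mul(Rational(-1, 253), Pow(3, Rational(1, 2))))) = Mul(36, Add(Rational(16, 253), Mul(Rational(-1, 253), Pow(3, Rational(1, 2))))) = Add(Rational(576, 253), Mul(Rational(-36, 253), Pow(3, Rational(1, 2))))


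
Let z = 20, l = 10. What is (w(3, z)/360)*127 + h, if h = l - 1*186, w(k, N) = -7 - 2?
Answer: -7167/40 ≈ -179.18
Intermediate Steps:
w(k, N) = -9
h = -176 (h = 10 - 1*186 = 10 - 186 = -176)
(w(3, z)/360)*127 + h = -9/360*127 - 176 = -9*1/360*127 - 176 = -1/40*127 - 176 = -127/40 - 176 = -7167/40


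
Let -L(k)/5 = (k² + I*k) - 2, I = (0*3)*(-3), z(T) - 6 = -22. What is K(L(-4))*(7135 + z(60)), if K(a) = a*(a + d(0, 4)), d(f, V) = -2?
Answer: 35879760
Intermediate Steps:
z(T) = -16 (z(T) = 6 - 22 = -16)
I = 0 (I = 0*(-3) = 0)
L(k) = 10 - 5*k² (L(k) = -5*((k² + 0*k) - 2) = -5*((k² + 0) - 2) = -5*(k² - 2) = -5*(-2 + k²) = 10 - 5*k²)
K(a) = a*(-2 + a) (K(a) = a*(a - 2) = a*(-2 + a))
K(L(-4))*(7135 + z(60)) = ((10 - 5*(-4)²)*(-2 + (10 - 5*(-4)²)))*(7135 - 16) = ((10 - 5*16)*(-2 + (10 - 5*16)))*7119 = ((10 - 80)*(-2 + (10 - 80)))*7119 = -70*(-2 - 70)*7119 = -70*(-72)*7119 = 5040*7119 = 35879760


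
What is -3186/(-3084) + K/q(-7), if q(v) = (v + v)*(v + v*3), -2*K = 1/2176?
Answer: 452938495/438437888 ≈ 1.0331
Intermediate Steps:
K = -1/4352 (K = -½/2176 = -½*1/2176 = -1/4352 ≈ -0.00022978)
q(v) = 8*v² (q(v) = (2*v)*(v + 3*v) = (2*v)*(4*v) = 8*v²)
-3186/(-3084) + K/q(-7) = -3186/(-3084) - 1/(4352*(8*(-7)²)) = -3186*(-1/3084) - 1/(4352*(8*49)) = 531/514 - 1/4352/392 = 531/514 - 1/4352*1/392 = 531/514 - 1/1705984 = 452938495/438437888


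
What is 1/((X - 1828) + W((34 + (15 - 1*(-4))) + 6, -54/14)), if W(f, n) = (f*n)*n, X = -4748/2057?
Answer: -100793/96008629 ≈ -0.0010498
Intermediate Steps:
X = -4748/2057 (X = -4748*1/2057 = -4748/2057 ≈ -2.3082)
W(f, n) = f*n²
1/((X - 1828) + W((34 + (15 - 1*(-4))) + 6, -54/14)) = 1/((-4748/2057 - 1828) + ((34 + (15 - 1*(-4))) + 6)*(-54/14)²) = 1/(-3764944/2057 + ((34 + (15 + 4)) + 6)*(-54*1/14)²) = 1/(-3764944/2057 + ((34 + 19) + 6)*(-27/7)²) = 1/(-3764944/2057 + (53 + 6)*(729/49)) = 1/(-3764944/2057 + 59*(729/49)) = 1/(-3764944/2057 + 43011/49) = 1/(-96008629/100793) = -100793/96008629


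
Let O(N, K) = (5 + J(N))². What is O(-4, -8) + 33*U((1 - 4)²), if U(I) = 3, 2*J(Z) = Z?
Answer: 108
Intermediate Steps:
J(Z) = Z/2
O(N, K) = (5 + N/2)²
O(-4, -8) + 33*U((1 - 4)²) = (10 - 4)²/4 + 33*3 = (¼)*6² + 99 = (¼)*36 + 99 = 9 + 99 = 108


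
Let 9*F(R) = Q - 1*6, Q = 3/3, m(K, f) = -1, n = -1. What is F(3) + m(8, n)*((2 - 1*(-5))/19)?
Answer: -158/171 ≈ -0.92398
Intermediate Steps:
Q = 1 (Q = 3*(⅓) = 1)
F(R) = -5/9 (F(R) = (1 - 1*6)/9 = (1 - 6)/9 = (⅑)*(-5) = -5/9)
F(3) + m(8, n)*((2 - 1*(-5))/19) = -5/9 - (2 - 1*(-5))/19 = -5/9 - (2 + 5)/19 = -5/9 - 7/19 = -158/171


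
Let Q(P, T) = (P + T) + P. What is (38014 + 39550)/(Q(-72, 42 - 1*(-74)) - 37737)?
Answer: -77564/37765 ≈ -2.0539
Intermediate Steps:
Q(P, T) = T + 2*P
(38014 + 39550)/(Q(-72, 42 - 1*(-74)) - 37737) = (38014 + 39550)/(((42 - 1*(-74)) + 2*(-72)) - 37737) = 77564/(((42 + 74) - 144) - 37737) = 77564/((116 - 144) - 37737) = 77564/(-28 - 37737) = 77564/(-37765) = 77564*(-1/37765) = -77564/37765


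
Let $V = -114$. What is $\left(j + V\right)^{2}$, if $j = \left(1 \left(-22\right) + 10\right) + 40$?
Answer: $7396$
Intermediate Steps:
$j = 28$ ($j = \left(-22 + 10\right) + 40 = -12 + 40 = 28$)
$\left(j + V\right)^{2} = \left(28 - 114\right)^{2} = \left(-86\right)^{2} = 7396$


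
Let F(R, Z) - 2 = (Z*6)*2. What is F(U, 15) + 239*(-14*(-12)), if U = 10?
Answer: 40334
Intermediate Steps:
F(R, Z) = 2 + 12*Z (F(R, Z) = 2 + (Z*6)*2 = 2 + (6*Z)*2 = 2 + 12*Z)
F(U, 15) + 239*(-14*(-12)) = (2 + 12*15) + 239*(-14*(-12)) = (2 + 180) + 239*168 = 182 + 40152 = 40334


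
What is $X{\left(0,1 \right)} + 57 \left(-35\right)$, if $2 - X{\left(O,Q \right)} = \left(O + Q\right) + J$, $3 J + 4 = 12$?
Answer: $- \frac{5990}{3} \approx -1996.7$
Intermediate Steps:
$J = \frac{8}{3}$ ($J = - \frac{4}{3} + \frac{1}{3} \cdot 12 = - \frac{4}{3} + 4 = \frac{8}{3} \approx 2.6667$)
$X{\left(O,Q \right)} = - \frac{2}{3} - O - Q$ ($X{\left(O,Q \right)} = 2 - \left(\left(O + Q\right) + \frac{8}{3}\right) = 2 - \left(\frac{8}{3} + O + Q\right) = - \frac{2}{3} - O - Q$)
$X{\left(0,1 \right)} + 57 \left(-35\right) = \left(- \frac{2}{3} - 0 - 1\right) + 57 \left(-35\right) = \left(- \frac{2}{3} + 0 - 1\right) - 1995 = - \frac{5}{3} - 1995 = - \frac{5990}{3}$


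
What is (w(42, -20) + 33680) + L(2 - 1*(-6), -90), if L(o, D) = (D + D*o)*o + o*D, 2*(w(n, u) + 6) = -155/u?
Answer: 211823/8 ≈ 26478.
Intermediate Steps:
w(n, u) = -6 - 155/(2*u) (w(n, u) = -6 + (-155/u)/2 = -6 - 155/(2*u))
L(o, D) = D*o + o*(D + D*o) (L(o, D) = o*(D + D*o) + D*o = D*o + o*(D + D*o))
(w(42, -20) + 33680) + L(2 - 1*(-6), -90) = ((-6 - 155/2/(-20)) + 33680) - 90*(2 - 1*(-6))*(2 + (2 - 1*(-6))) = ((-6 - 155/2*(-1/20)) + 33680) - 90*(2 + 6)*(2 + (2 + 6)) = ((-6 + 31/8) + 33680) - 90*8*(2 + 8) = (-17/8 + 33680) - 90*8*10 = 269423/8 - 7200 = 211823/8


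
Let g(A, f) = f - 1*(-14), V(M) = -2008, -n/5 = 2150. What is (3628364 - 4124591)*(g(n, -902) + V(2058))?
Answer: 1437073392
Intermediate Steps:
n = -10750 (n = -5*2150 = -10750)
g(A, f) = 14 + f (g(A, f) = f + 14 = 14 + f)
(3628364 - 4124591)*(g(n, -902) + V(2058)) = (3628364 - 4124591)*((14 - 902) - 2008) = -496227*(-888 - 2008) = -496227*(-2896) = 1437073392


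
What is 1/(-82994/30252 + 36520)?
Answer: 15126/552360023 ≈ 2.7384e-5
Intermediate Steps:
1/(-82994/30252 + 36520) = 1/(-82994*1/30252 + 36520) = 1/(-41497/15126 + 36520) = 1/(552360023/15126) = 15126/552360023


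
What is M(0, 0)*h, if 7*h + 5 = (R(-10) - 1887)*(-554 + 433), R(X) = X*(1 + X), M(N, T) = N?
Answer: 0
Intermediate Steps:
h = 217432/7 (h = -5/7 + ((-10*(1 - 10) - 1887)*(-554 + 433))/7 = -5/7 + ((-10*(-9) - 1887)*(-121))/7 = -5/7 + ((90 - 1887)*(-121))/7 = -5/7 + (-1797*(-121))/7 = -5/7 + (⅐)*217437 = -5/7 + 217437/7 = 217432/7 ≈ 31062.)
M(0, 0)*h = 0*(217432/7) = 0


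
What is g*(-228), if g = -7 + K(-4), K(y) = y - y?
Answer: 1596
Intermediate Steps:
K(y) = 0
g = -7 (g = -7 + 0 = -7)
g*(-228) = -7*(-228) = 1596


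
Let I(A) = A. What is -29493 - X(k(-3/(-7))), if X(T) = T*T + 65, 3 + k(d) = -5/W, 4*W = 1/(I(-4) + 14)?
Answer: -70767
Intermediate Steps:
W = 1/40 (W = 1/(4*(-4 + 14)) = (¼)/10 = (¼)*(⅒) = 1/40 ≈ 0.025000)
k(d) = -203 (k(d) = -3 - 5/1/40 = -3 - 5*40 = -3 - 200 = -203)
X(T) = 65 + T² (X(T) = T² + 65 = 65 + T²)
-29493 - X(k(-3/(-7))) = -29493 - (65 + (-203)²) = -29493 - (65 + 41209) = -29493 - 1*41274 = -29493 - 41274 = -70767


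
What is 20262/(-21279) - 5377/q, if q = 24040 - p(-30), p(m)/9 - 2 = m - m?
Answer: -200383649/170388046 ≈ -1.1760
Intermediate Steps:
p(m) = 18 (p(m) = 18 + 9*(m - m) = 18 + 9*0 = 18 + 0 = 18)
q = 24022 (q = 24040 - 1*18 = 24040 - 18 = 24022)
20262/(-21279) - 5377/q = 20262/(-21279) - 5377/24022 = 20262*(-1/21279) - 5377*1/24022 = -6754/7093 - 5377/24022 = -200383649/170388046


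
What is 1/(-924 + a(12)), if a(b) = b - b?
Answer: -1/924 ≈ -0.0010823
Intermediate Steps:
a(b) = 0
1/(-924 + a(12)) = 1/(-924 + 0) = 1/(-924) = -1/924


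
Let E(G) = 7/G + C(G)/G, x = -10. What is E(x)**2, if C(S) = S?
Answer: 9/100 ≈ 0.090000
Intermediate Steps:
E(G) = 1 + 7/G (E(G) = 7/G + G/G = 7/G + 1 = 1 + 7/G)
E(x)**2 = ((7 - 10)/(-10))**2 = (-1/10*(-3))**2 = (3/10)**2 = 9/100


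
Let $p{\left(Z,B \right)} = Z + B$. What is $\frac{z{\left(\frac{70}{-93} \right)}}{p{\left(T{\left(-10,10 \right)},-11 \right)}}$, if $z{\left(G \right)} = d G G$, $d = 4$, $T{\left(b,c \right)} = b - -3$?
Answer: $- \frac{9800}{77841} \approx -0.1259$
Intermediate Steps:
$T{\left(b,c \right)} = 3 + b$ ($T{\left(b,c \right)} = b + 3 = 3 + b$)
$p{\left(Z,B \right)} = B + Z$
$z{\left(G \right)} = 4 G^{2}$ ($z{\left(G \right)} = 4 G G = 4 G^{2}$)
$\frac{z{\left(\frac{70}{-93} \right)}}{p{\left(T{\left(-10,10 \right)},-11 \right)}} = \frac{4 \left(\frac{70}{-93}\right)^{2}}{-11 + \left(3 - 10\right)} = \frac{4 \left(70 \left(- \frac{1}{93}\right)\right)^{2}}{-11 - 7} = \frac{4 \left(- \frac{70}{93}\right)^{2}}{-18} = 4 \cdot \frac{4900}{8649} \left(- \frac{1}{18}\right) = \frac{19600}{8649} \left(- \frac{1}{18}\right) = - \frac{9800}{77841}$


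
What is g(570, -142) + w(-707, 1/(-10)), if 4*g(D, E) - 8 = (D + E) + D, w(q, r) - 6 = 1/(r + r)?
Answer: 505/2 ≈ 252.50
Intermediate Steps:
w(q, r) = 6 + 1/(2*r) (w(q, r) = 6 + 1/(r + r) = 6 + 1/(2*r))
g(D, E) = 2 + D/2 + E/4 (g(D, E) = 2 + ((D + E) + D)/4 = 2 + (E + 2*D)/4 = 2 + (D/2 + E/4) = 2 + D/2 + E/4)
g(570, -142) + w(-707, 1/(-10)) = (2 + (½)*570 + (¼)*(-142)) + (6 + 1/(2*(1/(-10)))) = (2 + 285 - 71/2) + (6 + 1/(2*(-⅒))) = 503/2 + (6 + (½)*(-10)) = 503/2 + (6 - 5) = 503/2 + 1 = 505/2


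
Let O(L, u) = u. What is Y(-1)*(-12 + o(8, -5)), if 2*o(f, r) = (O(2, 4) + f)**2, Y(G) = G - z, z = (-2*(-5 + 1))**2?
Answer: -3900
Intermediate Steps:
z = 64 (z = (-2*(-4))**2 = 8**2 = 64)
Y(G) = -64 + G (Y(G) = G - 1*64 = G - 64 = -64 + G)
o(f, r) = (4 + f)**2/2
Y(-1)*(-12 + o(8, -5)) = (-64 - 1)*(-12 + (4 + 8)**2/2) = -65*(-12 + (1/2)*12**2) = -65*(-12 + (1/2)*144) = -65*(-12 + 72) = -65*60 = -3900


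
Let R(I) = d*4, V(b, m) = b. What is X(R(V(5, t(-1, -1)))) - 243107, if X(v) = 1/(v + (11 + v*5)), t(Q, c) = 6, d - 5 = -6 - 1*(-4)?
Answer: -20177880/83 ≈ -2.4311e+5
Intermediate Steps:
d = 3 (d = 5 + (-6 - 1*(-4)) = 5 + (-6 + 4) = 5 - 2 = 3)
R(I) = 12 (R(I) = 3*4 = 12)
X(v) = 1/(11 + 6*v) (X(v) = 1/(v + (11 + 5*v)) = 1/(11 + 6*v))
X(R(V(5, t(-1, -1)))) - 243107 = 1/(11 + 6*12) - 243107 = 1/(11 + 72) - 243107 = 1/83 - 243107 = -20177880/83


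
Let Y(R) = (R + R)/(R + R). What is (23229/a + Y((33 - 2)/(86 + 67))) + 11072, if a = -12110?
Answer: 134070801/12110 ≈ 11071.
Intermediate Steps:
Y(R) = 1 (Y(R) = (2*R)/((2*R)) = (2*R)*(1/(2*R)) = 1)
(23229/a + Y((33 - 2)/(86 + 67))) + 11072 = (23229/(-12110) + 1) + 11072 = (23229*(-1/12110) + 1) + 11072 = (-23229/12110 + 1) + 11072 = -11119/12110 + 11072 = 134070801/12110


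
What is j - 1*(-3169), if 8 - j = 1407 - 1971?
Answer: 3741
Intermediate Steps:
j = 572 (j = 8 - (1407 - 1971) = 8 - 1*(-564) = 8 + 564 = 572)
j - 1*(-3169) = 572 - 1*(-3169) = 572 + 3169 = 3741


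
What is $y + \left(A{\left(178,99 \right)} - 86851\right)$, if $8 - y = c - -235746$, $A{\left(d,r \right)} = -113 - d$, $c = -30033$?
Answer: $-292847$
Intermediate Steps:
$y = -205705$ ($y = 8 - \left(-30033 - -235746\right) = 8 - \left(-30033 + 235746\right) = 8 - 205713 = -205705$)
$y + \left(A{\left(178,99 \right)} - 86851\right) = -205705 - 87142 = -292847$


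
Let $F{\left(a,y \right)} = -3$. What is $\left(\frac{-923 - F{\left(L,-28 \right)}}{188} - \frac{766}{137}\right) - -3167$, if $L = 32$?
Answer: $\frac{20324801}{6439} \approx 3156.5$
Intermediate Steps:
$\left(\frac{-923 - F{\left(L,-28 \right)}}{188} - \frac{766}{137}\right) - -3167 = \left(\frac{-923 - -3}{188} - \frac{766}{137}\right) - -3167 = \left(\left(-923 + 3\right) \frac{1}{188} - \frac{766}{137}\right) + 3167 = \left(\left(-920\right) \frac{1}{188} - \frac{766}{137}\right) + 3167 = \left(- \frac{230}{47} - \frac{766}{137}\right) + 3167 = - \frac{67512}{6439} + 3167 = \frac{20324801}{6439}$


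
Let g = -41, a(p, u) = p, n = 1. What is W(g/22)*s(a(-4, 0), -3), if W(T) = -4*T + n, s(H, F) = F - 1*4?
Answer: -651/11 ≈ -59.182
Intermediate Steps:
s(H, F) = -4 + F (s(H, F) = F - 4 = -4 + F)
W(T) = 1 - 4*T (W(T) = -4*T + 1 = 1 - 4*T)
W(g/22)*s(a(-4, 0), -3) = (1 - (-164)/22)*(-4 - 3) = (1 - (-164)/22)*(-7) = (1 - 4*(-41/22))*(-7) = (1 + 82/11)*(-7) = (93/11)*(-7) = -651/11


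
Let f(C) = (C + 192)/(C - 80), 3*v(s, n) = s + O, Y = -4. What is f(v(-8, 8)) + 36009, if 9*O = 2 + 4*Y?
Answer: 40435558/1123 ≈ 36007.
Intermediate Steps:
O = -14/9 (O = (2 + 4*(-4))/9 = (2 - 16)/9 = (⅑)*(-14) = -14/9 ≈ -1.5556)
v(s, n) = -14/27 + s/3 (v(s, n) = (s - 14/9)/3 = (-14/9 + s)/3 = -14/27 + s/3)
f(C) = (192 + C)/(-80 + C)
f(v(-8, 8)) + 36009 = (192 + (-14/27 + (⅓)*(-8)))/(-80 + (-14/27 + (⅓)*(-8))) + 36009 = (192 + (-14/27 - 8/3))/(-80 + (-14/27 - 8/3)) + 36009 = (192 - 86/27)/(-80 - 86/27) + 36009 = (5098/27)/(-2246/27) + 36009 = -27/2246*5098/27 + 36009 = -2549/1123 + 36009 = 40435558/1123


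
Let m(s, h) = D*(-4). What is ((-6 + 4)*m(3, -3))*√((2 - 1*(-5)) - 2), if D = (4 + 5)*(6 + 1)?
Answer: 504*√5 ≈ 1127.0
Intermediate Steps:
D = 63 (D = 9*7 = 63)
m(s, h) = -252 (m(s, h) = 63*(-4) = -252)
((-6 + 4)*m(3, -3))*√((2 - 1*(-5)) - 2) = ((-6 + 4)*(-252))*√((2 - 1*(-5)) - 2) = (-2*(-252))*√((2 + 5) - 2) = 504*√(7 - 2) = 504*√5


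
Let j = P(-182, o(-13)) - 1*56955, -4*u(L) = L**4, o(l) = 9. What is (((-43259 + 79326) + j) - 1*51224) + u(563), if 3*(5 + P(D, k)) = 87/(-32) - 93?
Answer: -803757084453/32 ≈ -2.5117e+10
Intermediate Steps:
P(D, k) = -1181/32 (P(D, k) = -5 + (87/(-32) - 93)/3 = -5 + (87*(-1/32) - 93)/3 = -5 + (-87/32 - 93)/3 = -5 + (1/3)*(-3063/32) = -5 - 1021/32 = -1181/32)
u(L) = -L**4/4
j = -1823741/32 (j = -1181/32 - 1*56955 = -1181/32 - 56955 = -1823741/32 ≈ -56992.)
(((-43259 + 79326) + j) - 1*51224) + u(563) = (((-43259 + 79326) - 1823741/32) - 1*51224) - 1/4*563**4 = ((36067 - 1823741/32) - 51224) - 1/4*100469346961 = (-669597/32 - 51224) - 100469346961/4 = -2308765/32 - 100469346961/4 = -803757084453/32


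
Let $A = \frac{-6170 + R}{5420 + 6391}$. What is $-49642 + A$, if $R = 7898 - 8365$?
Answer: $- \frac{586328299}{11811} \approx -49643.0$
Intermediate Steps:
$R = -467$
$A = - \frac{6637}{11811}$ ($A = \frac{-6170 - 467}{5420 + 6391} = - \frac{6637}{11811} \approx -0.56193$)
$-49642 + A = -49642 - \frac{6637}{11811} = - \frac{586328299}{11811}$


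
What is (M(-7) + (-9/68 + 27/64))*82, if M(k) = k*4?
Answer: -1236109/544 ≈ -2272.3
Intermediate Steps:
M(k) = 4*k
(M(-7) + (-9/68 + 27/64))*82 = (4*(-7) + (-9/68 + 27/64))*82 = (-28 + (-9*1/68 + 27*(1/64)))*82 = (-28 + (-9/68 + 27/64))*82 = (-28 + 315/1088)*82 = -30149/1088*82 = -1236109/544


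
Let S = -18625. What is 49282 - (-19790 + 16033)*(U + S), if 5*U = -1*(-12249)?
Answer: -303604722/5 ≈ -6.0721e+7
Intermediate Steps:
U = 12249/5 (U = (-1*(-12249))/5 = (⅕)*12249 = 12249/5 ≈ 2449.8)
49282 - (-19790 + 16033)*(U + S) = 49282 - (-19790 + 16033)*(12249/5 - 18625) = 49282 - (-3757)*(-80876)/5 = 49282 - 1*303851132/5 = 49282 - 303851132/5 = -303604722/5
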